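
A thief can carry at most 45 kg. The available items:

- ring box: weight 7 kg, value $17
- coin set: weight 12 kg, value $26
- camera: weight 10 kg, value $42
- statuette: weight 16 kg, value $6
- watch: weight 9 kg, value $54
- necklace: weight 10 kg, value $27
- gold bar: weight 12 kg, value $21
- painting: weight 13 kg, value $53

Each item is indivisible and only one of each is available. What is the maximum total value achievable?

$176

Check high-value combinations within 45 kg:
- camera+watch+necklace+painting: weight 10+9+10+13=42, value 42+54+27+53=176
- coin set+camera+watch+painting: weight 12+10+9+13=44, value 26+42+54+53=175
- camera+watch+gold bar+painting: weight 10+9+12+13=44, value 42+54+21+53=170
- ring box+camera+watch+painting: weight 7+10+9+13=39, value 17+42+54+53=166
Best: $176.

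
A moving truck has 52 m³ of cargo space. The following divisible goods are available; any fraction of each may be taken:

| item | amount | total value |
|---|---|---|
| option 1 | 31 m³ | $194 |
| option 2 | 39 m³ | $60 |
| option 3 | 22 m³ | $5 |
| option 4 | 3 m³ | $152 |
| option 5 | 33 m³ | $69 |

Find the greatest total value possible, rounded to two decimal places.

383.64

Take in order of value per unit:
- option 4 (152/3 per unit): all 3 → value 152, running total 152.00
- option 1 (194/31 per unit): all 31 → value 194, running total 346.00
- option 5 (69/33 per unit): 18 of 33 → value 18×69/33 = 37.6364, running total 383.64
Total 383.64.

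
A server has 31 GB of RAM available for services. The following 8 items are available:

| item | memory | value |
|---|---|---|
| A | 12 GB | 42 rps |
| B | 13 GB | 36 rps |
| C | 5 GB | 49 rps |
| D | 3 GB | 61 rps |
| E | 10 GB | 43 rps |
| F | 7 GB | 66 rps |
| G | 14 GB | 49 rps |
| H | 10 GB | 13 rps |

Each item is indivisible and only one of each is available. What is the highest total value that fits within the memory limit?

Check high-value combinations within 31 GB:
- C+D+F+G: memory 5+3+7+14=29, value 49+61+66+49=225
- C+D+E+F: memory 5+3+10+7=25, value 49+61+43+66=219
- A+C+D+F: memory 12+5+3+7=27, value 42+49+61+66=218
Best: 225 rps.

225 rps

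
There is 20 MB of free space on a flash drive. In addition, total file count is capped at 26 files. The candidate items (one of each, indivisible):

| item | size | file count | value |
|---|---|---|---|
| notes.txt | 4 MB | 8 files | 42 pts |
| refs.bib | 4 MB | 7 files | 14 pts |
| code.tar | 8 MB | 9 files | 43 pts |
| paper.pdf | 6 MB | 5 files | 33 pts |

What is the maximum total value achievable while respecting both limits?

Feasible sets respecting both limits:
- notes.txt+code.tar+paper.pdf: size 18, file count 22, value 118
- notes.txt+refs.bib+code.tar: size 16, file count 24, value 99
- refs.bib+code.tar+paper.pdf: size 18, file count 21, value 90
- notes.txt+refs.bib+paper.pdf: size 14, file count 20, value 89
Best: 118 pts.

118 pts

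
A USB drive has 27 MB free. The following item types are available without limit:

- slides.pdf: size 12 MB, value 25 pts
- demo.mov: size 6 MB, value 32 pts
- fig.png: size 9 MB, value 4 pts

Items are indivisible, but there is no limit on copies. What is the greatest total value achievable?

Best value-per-unit is demo.mov at 32/6, and filling with it alone uses size 4×6=24. No mix of the others beats 4×32 = 128.

128 pts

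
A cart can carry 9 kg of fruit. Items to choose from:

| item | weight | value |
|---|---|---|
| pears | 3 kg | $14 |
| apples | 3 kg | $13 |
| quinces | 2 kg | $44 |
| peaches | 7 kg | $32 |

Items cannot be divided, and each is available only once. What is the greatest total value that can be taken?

$76

Check high-value combinations within 9 kg:
- quinces+peaches: weight 2+7=9, value 44+32=76
- pears+apples+quinces: weight 3+3+2=8, value 14+13+44=71
- pears+quinces: weight 3+2=5, value 14+44=58
Best: $76.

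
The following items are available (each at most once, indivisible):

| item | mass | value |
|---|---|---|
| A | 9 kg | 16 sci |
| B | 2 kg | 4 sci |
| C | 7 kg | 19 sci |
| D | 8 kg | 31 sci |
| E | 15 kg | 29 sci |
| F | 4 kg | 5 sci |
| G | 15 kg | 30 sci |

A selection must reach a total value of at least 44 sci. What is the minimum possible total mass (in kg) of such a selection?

15

Subsets with value ≥ 44, sorted by total mass:
- C+D: mass 15, value 50
- B+C+D: mass 17, value 54
- A+D: mass 17, value 47
Minimum mass: 15 kg.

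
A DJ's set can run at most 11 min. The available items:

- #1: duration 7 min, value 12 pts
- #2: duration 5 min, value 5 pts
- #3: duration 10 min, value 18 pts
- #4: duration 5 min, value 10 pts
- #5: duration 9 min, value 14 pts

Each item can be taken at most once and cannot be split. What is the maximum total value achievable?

This is a 0/1 knapsack; check combinations near the capacity.
- #3: duration 10, value 18
- #2+#4: duration 5+5=10, value 5+10=15
- #5: duration 9, value 14
- #1: duration 7, value 12
Best: 18 pts.

18 pts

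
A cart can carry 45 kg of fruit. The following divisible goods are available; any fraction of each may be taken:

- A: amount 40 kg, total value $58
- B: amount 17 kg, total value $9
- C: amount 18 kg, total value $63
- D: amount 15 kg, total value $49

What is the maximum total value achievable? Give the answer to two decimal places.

Take in order of value per unit:
- C (63/18 per unit): all 18 → value 63, running total 63.00
- D (49/15 per unit): all 15 → value 49, running total 112.00
- A (58/40 per unit): 12 of 40 → value 12×58/40 = 17.4000, running total 129.40
Total 129.40.

129.40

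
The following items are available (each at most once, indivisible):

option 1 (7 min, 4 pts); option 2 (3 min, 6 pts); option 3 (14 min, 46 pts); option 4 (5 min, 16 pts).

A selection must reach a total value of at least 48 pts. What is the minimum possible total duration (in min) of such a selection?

Subsets with value ≥ 48, sorted by total duration:
- option 2+option 3: duration 17, value 52
- option 3+option 4: duration 19, value 62
Minimum duration: 17 min.

17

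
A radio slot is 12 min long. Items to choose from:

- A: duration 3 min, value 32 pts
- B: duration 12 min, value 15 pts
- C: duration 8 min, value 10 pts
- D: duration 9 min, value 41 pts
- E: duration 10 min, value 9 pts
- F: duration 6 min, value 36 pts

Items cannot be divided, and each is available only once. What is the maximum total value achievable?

73 pts

Check high-value combinations within 12 min:
- A+D: duration 3+9=12, value 32+41=73
- A+F: duration 3+6=9, value 32+36=68
- A+C: duration 3+8=11, value 32+10=42
Best: 73 pts.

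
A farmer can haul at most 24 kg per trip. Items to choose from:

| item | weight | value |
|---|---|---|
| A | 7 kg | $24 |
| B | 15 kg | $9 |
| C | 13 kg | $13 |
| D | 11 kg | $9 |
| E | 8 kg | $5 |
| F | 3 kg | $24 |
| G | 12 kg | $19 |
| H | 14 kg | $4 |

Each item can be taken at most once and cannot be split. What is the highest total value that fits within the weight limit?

Check high-value combinations within 24 kg:
- A+F+G: weight 7+3+12=22, value 24+24+19=67
- A+C+F: weight 7+13+3=23, value 24+13+24=61
- A+D+F: weight 7+11+3=21, value 24+9+24=57
Best: $67.

$67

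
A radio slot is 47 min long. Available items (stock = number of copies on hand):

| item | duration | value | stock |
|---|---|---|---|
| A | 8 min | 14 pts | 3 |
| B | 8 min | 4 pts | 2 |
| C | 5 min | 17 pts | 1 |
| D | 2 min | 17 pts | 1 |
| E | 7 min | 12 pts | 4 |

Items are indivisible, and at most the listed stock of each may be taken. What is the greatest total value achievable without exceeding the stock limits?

100 pts

Best selections within duration 47 and stock limits:
- 3×A + 1×C + 1×D + 2×E: duration 45, value 100
- 2×A + 1×C + 1×D + 3×E: duration 44, value 98
Best: 100 pts.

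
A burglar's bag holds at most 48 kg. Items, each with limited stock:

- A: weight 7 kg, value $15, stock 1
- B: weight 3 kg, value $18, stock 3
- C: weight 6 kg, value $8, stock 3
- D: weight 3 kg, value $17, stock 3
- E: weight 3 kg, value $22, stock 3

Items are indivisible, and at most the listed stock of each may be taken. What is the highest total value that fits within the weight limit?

$202

Best selections within weight 48 and stock limits:
- 1×A + 3×B + 2×C + 3×D + 3×E: weight 46, value 202
- 3×B + 3×C + 3×D + 3×E: weight 45, value 195
- 1×A + 3×B + 1×C + 3×D + 3×E: weight 40, value 194
Best: $202.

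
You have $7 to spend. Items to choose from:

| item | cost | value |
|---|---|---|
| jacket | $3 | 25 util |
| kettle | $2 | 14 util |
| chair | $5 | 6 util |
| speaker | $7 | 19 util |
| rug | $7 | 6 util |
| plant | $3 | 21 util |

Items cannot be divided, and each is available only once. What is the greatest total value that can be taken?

46 util

Check high-value combinations within $7:
- jacket+plant: cost 3+3=6, value 25+21=46
- jacket+kettle: cost 3+2=5, value 25+14=39
- kettle+plant: cost 2+3=5, value 14+21=35
Best: 46 util.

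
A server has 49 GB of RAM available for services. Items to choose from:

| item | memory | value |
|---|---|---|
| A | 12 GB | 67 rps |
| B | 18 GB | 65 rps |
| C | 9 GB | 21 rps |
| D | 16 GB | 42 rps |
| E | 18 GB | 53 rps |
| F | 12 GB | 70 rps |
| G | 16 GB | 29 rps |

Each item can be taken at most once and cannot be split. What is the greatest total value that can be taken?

202 rps

Check high-value combinations within 49 GB:
- A+B+F: memory 12+18+12=42, value 67+65+70=202
- A+C+D+F: memory 12+9+16+12=49, value 67+21+42+70=200
- A+E+F: memory 12+18+12=42, value 67+53+70=190
- B+E+F: memory 18+18+12=48, value 65+53+70=188
Best: 202 rps.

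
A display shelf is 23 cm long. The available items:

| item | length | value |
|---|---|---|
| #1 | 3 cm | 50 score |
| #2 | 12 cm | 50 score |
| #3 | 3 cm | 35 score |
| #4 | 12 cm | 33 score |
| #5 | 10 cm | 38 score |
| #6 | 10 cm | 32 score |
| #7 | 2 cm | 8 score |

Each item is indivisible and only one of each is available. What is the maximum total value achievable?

143 score

Check high-value combinations within 23 cm:
- #1+#2+#3+#7: length 3+12+3+2=20, value 50+50+35+8=143
- #1+#2+#3: length 3+12+3=18, value 50+50+35=135
- #1+#3+#5+#7: length 3+3+10+2=18, value 50+35+38+8=131
- #1+#3+#4+#7: length 3+3+12+2=20, value 50+35+33+8=126
- #1+#3+#6+#7: length 3+3+10+2=18, value 50+35+32+8=125
Best: 143 score.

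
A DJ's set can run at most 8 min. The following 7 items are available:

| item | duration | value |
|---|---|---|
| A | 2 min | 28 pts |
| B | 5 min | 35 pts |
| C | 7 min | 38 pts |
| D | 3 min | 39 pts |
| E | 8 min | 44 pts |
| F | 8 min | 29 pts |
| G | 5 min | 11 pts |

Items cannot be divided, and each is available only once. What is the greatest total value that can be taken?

74 pts

Check high-value combinations within 8 min:
- B+D: duration 5+3=8, value 35+39=74
- A+D: duration 2+3=5, value 28+39=67
- A+B: duration 2+5=7, value 28+35=63
- D+G: duration 3+5=8, value 39+11=50
- E: duration 8, value 44
Best: 74 pts.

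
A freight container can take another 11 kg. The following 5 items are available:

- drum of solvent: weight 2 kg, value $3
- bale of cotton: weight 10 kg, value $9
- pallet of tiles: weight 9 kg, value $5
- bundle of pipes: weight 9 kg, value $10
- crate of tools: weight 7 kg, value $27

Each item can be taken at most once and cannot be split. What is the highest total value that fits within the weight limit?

Check high-value combinations within 11 kg:
- drum of solvent+crate of tools: weight 2+7=9, value 3+27=30
- crate of tools: weight 7, value 27
- drum of solvent+bundle of pipes: weight 2+9=11, value 3+10=13
- bundle of pipes: weight 9, value 10
- bale of cotton: weight 10, value 9
Best: $30.

$30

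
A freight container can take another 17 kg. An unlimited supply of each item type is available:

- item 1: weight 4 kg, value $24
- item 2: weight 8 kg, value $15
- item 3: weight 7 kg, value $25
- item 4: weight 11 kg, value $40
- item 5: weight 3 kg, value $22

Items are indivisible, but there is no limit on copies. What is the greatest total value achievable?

Best value-per-unit is item 5 at 22/3; filling with it alone gives 5×22 = 110.
Optimal mix: 2×item 1 + 3×item 5 → weight 17, value 114.

$114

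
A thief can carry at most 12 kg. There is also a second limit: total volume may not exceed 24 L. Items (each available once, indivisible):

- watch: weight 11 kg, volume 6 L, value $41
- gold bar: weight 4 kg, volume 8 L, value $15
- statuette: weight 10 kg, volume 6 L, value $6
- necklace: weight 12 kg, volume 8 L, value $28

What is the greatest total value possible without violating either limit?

$41

Feasible sets respecting both limits:
- watch: weight 11, volume 6, value 41
- necklace: weight 12, volume 8, value 28
- gold bar: weight 4, volume 8, value 15
- statuette: weight 10, volume 6, value 6
Best: $41.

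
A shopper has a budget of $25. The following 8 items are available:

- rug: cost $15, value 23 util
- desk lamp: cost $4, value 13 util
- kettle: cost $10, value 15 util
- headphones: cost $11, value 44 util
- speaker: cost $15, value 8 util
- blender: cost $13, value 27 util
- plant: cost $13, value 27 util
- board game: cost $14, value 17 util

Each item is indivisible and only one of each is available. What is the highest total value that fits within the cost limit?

72 util

Check high-value combinations within $25:
- desk lamp+kettle+headphones: cost 4+10+11=25, value 13+15+44=72
- headphones+blender: cost 11+13=24, value 44+27=71
- headphones+plant: cost 11+13=24, value 44+27=71
Best: 72 util.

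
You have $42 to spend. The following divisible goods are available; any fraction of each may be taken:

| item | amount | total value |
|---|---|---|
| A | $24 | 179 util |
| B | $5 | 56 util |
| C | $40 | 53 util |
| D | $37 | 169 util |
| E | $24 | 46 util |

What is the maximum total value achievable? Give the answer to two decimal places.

Take in order of value per unit:
- B (56/5 per unit): all 5 → value 56, running total 56.00
- A (179/24 per unit): all 24 → value 179, running total 235.00
- D (169/37 per unit): 13 of 37 → value 13×169/37 = 59.3784, running total 294.38
Total 294.38.

294.38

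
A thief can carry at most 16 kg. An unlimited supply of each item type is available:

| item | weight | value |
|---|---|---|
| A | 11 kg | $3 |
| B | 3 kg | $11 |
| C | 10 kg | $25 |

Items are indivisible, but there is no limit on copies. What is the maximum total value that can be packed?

Best value-per-unit is B at 11/3, and filling with it alone uses weight 5×3=15. No mix of the others beats 5×11 = 55.

$55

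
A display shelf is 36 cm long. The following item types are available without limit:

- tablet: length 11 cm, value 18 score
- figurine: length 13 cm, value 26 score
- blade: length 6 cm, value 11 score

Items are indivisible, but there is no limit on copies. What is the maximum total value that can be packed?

Best value-per-unit is figurine at 26/13; filling with it alone gives 2×26 = 52.
Optimal mix: 1×tablet + 1×figurine + 2×blade → length 36, value 66.

66 score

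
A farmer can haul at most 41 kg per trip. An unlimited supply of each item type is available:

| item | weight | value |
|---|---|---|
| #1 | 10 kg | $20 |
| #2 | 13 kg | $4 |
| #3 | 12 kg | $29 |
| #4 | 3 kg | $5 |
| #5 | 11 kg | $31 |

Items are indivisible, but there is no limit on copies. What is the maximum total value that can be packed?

$103

Best value-per-unit is #5 at 31/11; filling with it alone gives 3×31 = 93.
Optimal mix: 2×#4 + 3×#5 → weight 39, value 103.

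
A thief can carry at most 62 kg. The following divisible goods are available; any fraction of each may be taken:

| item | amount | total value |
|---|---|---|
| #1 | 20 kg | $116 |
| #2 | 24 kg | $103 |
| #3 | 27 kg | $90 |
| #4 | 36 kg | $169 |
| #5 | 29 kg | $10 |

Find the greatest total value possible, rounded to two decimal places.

310.75

Take in order of value per unit:
- #1 (116/20 per unit): all 20 → value 116, running total 116.00
- #4 (169/36 per unit): all 36 → value 169, running total 285.00
- #2 (103/24 per unit): 6 of 24 → value 6×103/24 = 25.7500, running total 310.75
Total 310.75.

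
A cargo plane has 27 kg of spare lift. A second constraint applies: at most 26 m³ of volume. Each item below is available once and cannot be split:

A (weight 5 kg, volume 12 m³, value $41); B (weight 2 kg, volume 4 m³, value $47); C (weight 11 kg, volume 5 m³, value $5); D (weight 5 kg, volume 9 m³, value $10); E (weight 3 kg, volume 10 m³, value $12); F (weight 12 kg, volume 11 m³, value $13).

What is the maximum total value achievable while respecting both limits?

$100

Feasible sets respecting both limits:
- A+B+E: weight 10, volume 26, value 100
- A+B+D: weight 12, volume 25, value 98
- A+B+C: weight 18, volume 21, value 93
Best: $100.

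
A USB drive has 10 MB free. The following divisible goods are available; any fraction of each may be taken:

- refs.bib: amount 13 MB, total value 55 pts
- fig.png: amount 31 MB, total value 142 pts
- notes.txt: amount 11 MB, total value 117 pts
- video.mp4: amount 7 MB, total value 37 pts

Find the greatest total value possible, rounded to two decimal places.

106.36

Take in order of value per unit:
- notes.txt (117/11 per unit): 10 of 11 → value 10×117/11 = 106.3636, running total 106.36
Total 106.36.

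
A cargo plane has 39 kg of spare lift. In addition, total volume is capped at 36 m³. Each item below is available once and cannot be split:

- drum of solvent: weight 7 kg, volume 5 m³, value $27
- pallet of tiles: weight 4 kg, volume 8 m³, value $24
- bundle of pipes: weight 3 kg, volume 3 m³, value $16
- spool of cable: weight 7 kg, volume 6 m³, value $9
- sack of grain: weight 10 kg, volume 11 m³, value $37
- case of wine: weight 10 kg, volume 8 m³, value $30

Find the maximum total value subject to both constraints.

Feasible sets respecting both limits:
- drum of solvent+pallet of tiles+bundle of pipes+sack of grain+case of wine: weight 34, volume 35, value 134
- drum of solvent+bundle of pipes+spool of cable+sack of grain+case of wine: weight 37, volume 33, value 119
- drum of solvent+pallet of tiles+sack of grain+case of wine: weight 31, volume 32, value 118
- pallet of tiles+bundle of pipes+spool of cable+sack of grain+case of wine: weight 34, volume 36, value 116
Best: $134.

$134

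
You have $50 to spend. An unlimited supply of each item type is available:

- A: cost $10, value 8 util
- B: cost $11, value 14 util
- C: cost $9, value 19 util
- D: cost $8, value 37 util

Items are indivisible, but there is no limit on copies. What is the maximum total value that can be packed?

Best value-per-unit is D at 37/8, and filling with it alone uses cost 6×8=48. No mix of the others beats 6×37 = 222.

222 util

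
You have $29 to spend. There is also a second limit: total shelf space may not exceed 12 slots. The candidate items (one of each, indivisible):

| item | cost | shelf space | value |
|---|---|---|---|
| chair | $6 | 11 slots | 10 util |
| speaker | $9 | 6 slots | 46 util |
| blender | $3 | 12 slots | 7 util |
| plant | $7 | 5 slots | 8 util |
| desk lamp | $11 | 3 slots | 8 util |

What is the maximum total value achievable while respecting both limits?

Feasible sets respecting both limits:
- speaker+plant: cost 16, shelf space 11, value 54
- speaker+desk lamp: cost 20, shelf space 9, value 54
- speaker: cost 9, shelf space 6, value 46
- plant+desk lamp: cost 18, shelf space 8, value 16
Best: 54 util.

54 util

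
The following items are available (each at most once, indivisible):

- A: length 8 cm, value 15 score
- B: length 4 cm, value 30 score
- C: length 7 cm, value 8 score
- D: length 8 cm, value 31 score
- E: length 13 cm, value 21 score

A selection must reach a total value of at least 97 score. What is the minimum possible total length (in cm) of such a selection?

33

Subsets with value ≥ 97, sorted by total length:
- A+B+D+E: length 33, value 97
- A+B+C+D+E: length 40, value 105
Minimum length: 33 cm.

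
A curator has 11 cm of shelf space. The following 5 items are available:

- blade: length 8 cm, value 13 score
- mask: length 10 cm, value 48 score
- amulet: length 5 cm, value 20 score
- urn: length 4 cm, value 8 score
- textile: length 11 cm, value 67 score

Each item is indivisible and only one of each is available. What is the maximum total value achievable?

67 score

Check high-value combinations within 11 cm:
- textile: length 11, value 67
- mask: length 10, value 48
- amulet+urn: length 5+4=9, value 20+8=28
Best: 67 score.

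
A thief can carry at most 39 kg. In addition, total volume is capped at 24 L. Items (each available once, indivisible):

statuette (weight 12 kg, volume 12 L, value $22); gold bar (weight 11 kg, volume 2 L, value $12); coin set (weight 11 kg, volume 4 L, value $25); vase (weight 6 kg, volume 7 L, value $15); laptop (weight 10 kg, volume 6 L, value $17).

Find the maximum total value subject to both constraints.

$69

Feasible sets respecting both limits:
- gold bar+coin set+vase+laptop: weight 38, volume 19, value 69
- statuette+coin set+laptop: weight 33, volume 22, value 64
- statuette+coin set+vase: weight 29, volume 23, value 62
Best: $69.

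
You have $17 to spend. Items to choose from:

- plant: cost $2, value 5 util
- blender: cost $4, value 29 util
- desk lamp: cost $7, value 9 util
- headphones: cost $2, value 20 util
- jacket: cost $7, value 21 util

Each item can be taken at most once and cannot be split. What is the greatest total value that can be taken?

Check high-value combinations within $17:
- plant+blender+headphones+jacket: cost 2+4+2+7=15, value 5+29+20+21=75
- blender+headphones+jacket: cost 4+2+7=13, value 29+20+21=70
- plant+blender+desk lamp+headphones: cost 2+4+7+2=15, value 5+29+9+20=63
Best: 75 util.

75 util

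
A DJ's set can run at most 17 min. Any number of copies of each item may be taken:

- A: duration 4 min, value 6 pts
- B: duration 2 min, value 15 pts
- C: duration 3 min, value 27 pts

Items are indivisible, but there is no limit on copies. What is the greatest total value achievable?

Best value-per-unit is C at 27/3; filling with it alone gives 5×27 = 135.
Optimal mix: 1×B + 5×C → duration 17, value 150.

150 pts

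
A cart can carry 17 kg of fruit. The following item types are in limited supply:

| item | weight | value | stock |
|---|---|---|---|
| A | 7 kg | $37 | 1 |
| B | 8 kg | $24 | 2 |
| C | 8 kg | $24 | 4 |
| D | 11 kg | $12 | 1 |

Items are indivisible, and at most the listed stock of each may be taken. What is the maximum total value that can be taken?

$61

Top feasible selections:
- 1×A + 1×C: weight 15, value 61
- 1×A + 1×B: weight 15, value 61
- 2×C: weight 16, value 48
- 1×B + 1×C: weight 16, value 48
Best: $61.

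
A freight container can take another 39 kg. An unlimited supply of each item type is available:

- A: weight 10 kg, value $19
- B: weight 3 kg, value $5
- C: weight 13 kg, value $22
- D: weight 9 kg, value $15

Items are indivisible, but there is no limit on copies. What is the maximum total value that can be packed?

Best value-per-unit is A at 19/10; filling with it alone gives 3×19 = 57.
Optimal mix: 3×A + 3×B → weight 39, value 72.

$72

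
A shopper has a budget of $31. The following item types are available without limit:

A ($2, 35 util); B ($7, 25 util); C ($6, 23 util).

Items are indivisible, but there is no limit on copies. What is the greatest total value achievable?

Best value-per-unit is A at 35/2, and filling with it alone uses cost 15×2=30. No mix of the others beats 15×35 = 525.

525 util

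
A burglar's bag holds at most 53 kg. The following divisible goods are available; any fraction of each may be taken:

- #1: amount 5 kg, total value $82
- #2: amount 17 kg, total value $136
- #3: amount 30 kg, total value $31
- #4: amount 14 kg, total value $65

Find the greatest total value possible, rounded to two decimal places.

300.57

Take in order of value per unit:
- #1 (82/5 per unit): all 5 → value 82, running total 82.00
- #2 (136/17 per unit): all 17 → value 136, running total 218.00
- #4 (65/14 per unit): all 14 → value 65, running total 283.00
- #3 (31/30 per unit): 17 of 30 → value 17×31/30 = 17.5667, running total 300.57
Total 300.57.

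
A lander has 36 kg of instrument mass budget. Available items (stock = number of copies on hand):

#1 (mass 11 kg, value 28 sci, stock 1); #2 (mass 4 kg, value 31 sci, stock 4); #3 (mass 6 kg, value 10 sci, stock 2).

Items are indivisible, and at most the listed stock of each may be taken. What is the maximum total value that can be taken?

Best selections within mass 36 and stock limits:
- 1×#1 + 4×#2 + 1×#3: mass 33, value 162
- 1×#1 + 4×#2: mass 27, value 152
- 4×#2 + 2×#3: mass 28, value 144
- 1×#1 + 3×#2 + 2×#3: mass 35, value 141
Best: 162 sci.

162 sci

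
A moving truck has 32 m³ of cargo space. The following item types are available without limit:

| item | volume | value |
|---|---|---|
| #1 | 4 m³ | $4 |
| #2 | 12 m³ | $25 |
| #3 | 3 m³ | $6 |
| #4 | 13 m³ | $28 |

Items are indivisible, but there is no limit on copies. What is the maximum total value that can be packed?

$68

Best value-per-unit is #4 at 28/13; filling with it alone gives 2×28 = 56.
Optimal mix: 2×#3 + 2×#4 → volume 32, value 68.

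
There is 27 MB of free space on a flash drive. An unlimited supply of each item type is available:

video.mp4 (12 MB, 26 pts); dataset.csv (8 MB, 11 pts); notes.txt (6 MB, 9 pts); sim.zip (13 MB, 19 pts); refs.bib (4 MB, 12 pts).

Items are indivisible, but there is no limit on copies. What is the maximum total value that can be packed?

Best value-per-unit is refs.bib at 12/4, and filling with it alone uses size 6×4=24. No mix of the others beats 6×12 = 72.

72 pts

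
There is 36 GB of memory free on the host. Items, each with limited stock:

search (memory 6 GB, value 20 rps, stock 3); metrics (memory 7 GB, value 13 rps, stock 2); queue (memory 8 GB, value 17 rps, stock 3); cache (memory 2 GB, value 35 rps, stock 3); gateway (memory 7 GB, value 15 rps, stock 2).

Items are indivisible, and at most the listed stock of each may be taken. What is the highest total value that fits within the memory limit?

Best selections within memory 36 and stock limits:
- 3×search + 1×queue + 3×cache: memory 32, value 182
- 3×search + 3×cache + 1×gateway: memory 31, value 180
- 2×search + 2×queue + 3×cache: memory 34, value 179
- 3×search + 1×metrics + 3×cache: memory 31, value 178
Best: 182 rps.

182 rps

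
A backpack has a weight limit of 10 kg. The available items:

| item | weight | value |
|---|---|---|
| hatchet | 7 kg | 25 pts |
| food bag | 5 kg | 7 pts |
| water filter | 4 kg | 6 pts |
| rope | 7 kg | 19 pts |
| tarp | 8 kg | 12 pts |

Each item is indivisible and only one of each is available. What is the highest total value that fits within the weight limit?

25 pts

Check high-value combinations within 10 kg:
- hatchet: weight 7, value 25
- rope: weight 7, value 19
- food bag+water filter: weight 5+4=9, value 7+6=13
- tarp: weight 8, value 12
Best: 25 pts.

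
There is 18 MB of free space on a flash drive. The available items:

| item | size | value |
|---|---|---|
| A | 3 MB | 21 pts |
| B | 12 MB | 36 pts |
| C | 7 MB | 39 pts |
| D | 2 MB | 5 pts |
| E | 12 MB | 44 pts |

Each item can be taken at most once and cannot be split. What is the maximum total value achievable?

Check high-value combinations within 18 MB:
- A+D+E: size 3+2+12=17, value 21+5+44=70
- A+C+D: size 3+7+2=12, value 21+39+5=65
- A+E: size 3+12=15, value 21+44=65
- A+B+D: size 3+12+2=17, value 21+36+5=62
- A+C: size 3+7=10, value 21+39=60
Best: 70 pts.

70 pts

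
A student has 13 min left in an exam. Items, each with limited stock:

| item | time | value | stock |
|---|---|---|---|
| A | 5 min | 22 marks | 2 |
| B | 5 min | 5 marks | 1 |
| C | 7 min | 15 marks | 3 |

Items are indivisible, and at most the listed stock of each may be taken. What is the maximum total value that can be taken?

Top feasible selections:
- 2×A: time 10, value 44
- 1×A + 1×C: time 12, value 37
- 1×A + 1×B: time 10, value 27
- 1×A: time 5, value 22
Best: 44 marks.

44 marks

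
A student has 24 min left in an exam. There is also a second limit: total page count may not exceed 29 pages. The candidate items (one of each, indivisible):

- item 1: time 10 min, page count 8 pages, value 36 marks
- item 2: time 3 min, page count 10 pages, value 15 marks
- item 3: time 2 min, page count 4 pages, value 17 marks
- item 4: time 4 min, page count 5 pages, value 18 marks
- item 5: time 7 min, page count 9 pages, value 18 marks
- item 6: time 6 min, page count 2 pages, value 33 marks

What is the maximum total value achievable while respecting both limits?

104 marks

Feasible sets respecting both limits:
- item 1+item 3+item 4+item 6: time 22, page count 19, value 104
- item 1+item 2+item 4+item 6: time 23, page count 25, value 102
- item 1+item 2+item 3+item 6: time 21, page count 24, value 101
Best: 104 marks.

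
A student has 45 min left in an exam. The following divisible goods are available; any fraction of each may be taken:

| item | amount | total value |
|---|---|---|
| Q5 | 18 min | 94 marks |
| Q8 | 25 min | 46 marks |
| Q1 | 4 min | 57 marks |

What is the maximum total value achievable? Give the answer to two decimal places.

Take in order of value per unit:
- Q1 (57/4 per unit): all 4 → value 57, running total 57.00
- Q5 (94/18 per unit): all 18 → value 94, running total 151.00
- Q8 (46/25 per unit): 23 of 25 → value 23×46/25 = 42.3200, running total 193.32
Total 193.32.

193.32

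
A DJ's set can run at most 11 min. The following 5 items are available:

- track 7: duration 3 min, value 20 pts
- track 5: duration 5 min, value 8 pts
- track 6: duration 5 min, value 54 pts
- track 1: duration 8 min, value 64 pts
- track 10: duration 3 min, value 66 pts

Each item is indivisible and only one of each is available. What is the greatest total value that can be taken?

This is a 0/1 knapsack; check combinations near the capacity.
- track 7+track 6+track 10: duration 3+5+3=11, value 20+54+66=140
- track 1+track 10: duration 8+3=11, value 64+66=130
- track 6+track 10: duration 5+3=8, value 54+66=120
- track 7+track 5+track 10: duration 3+5+3=11, value 20+8+66=94
Best: 140 pts.

140 pts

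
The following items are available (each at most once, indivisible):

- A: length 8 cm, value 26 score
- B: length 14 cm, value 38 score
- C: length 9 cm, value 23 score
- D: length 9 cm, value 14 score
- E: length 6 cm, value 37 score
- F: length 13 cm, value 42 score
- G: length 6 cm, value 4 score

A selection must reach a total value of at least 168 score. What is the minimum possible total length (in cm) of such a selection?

Subsets with value ≥ 168, sorted by total length:
- A+B+C+E+F+G: length 56, value 170
- A+B+C+D+E+F: length 59, value 180
Minimum length: 56 cm.

56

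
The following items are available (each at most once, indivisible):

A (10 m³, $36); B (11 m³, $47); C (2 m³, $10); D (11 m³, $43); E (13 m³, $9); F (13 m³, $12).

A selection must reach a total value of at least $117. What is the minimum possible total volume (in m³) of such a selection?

32

Subsets with value ≥ 117, sorted by total volume:
- A+B+D: volume 32, value 126
- A+B+C+D: volume 34, value 136
- A+B+D+F: volume 45, value 138
Minimum volume: 32 m³.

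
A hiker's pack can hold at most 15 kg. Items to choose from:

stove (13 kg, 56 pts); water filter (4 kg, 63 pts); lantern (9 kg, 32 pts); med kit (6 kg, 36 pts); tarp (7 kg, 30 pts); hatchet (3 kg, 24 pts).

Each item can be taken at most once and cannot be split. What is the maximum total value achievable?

123 pts

Check high-value combinations within 15 kg:
- water filter+med kit+hatchet: weight 4+6+3=13, value 63+36+24=123
- water filter+tarp+hatchet: weight 4+7+3=14, value 63+30+24=117
- water filter+med kit: weight 4+6=10, value 63+36=99
- water filter+lantern: weight 4+9=13, value 63+32=95
Best: 123 pts.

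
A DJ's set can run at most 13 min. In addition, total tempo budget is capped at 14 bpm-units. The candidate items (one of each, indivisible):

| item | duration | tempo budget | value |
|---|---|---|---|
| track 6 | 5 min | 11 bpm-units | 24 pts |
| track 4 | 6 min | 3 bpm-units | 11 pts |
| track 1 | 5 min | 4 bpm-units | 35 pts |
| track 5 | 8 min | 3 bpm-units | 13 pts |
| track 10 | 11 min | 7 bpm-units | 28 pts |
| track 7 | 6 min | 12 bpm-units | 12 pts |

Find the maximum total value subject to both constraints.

48 pts

Feasible sets respecting both limits:
- track 1+track 5: duration 13, tempo budget 7, value 48
- track 4+track 1: duration 11, tempo budget 7, value 46
- track 6+track 5: duration 13, tempo budget 14, value 37
Best: 48 pts.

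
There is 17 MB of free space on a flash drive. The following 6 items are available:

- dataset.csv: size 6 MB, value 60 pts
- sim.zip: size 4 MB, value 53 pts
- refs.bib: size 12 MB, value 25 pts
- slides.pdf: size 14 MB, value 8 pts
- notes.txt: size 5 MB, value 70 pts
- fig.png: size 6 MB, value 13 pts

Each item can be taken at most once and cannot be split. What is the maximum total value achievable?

183 pts

This is a 0/1 knapsack; check combinations near the capacity.
- dataset.csv+sim.zip+notes.txt: size 6+4+5=15, value 60+53+70=183
- dataset.csv+notes.txt+fig.png: size 6+5+6=17, value 60+70+13=143
- sim.zip+notes.txt+fig.png: size 4+5+6=15, value 53+70+13=136
- dataset.csv+notes.txt: size 6+5=11, value 60+70=130
- dataset.csv+sim.zip+fig.png: size 6+4+6=16, value 60+53+13=126
Best: 183 pts.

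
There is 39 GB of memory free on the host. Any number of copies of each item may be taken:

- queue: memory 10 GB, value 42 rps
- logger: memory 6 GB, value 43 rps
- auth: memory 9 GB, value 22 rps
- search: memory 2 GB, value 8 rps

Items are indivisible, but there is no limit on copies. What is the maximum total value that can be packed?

Best value-per-unit is logger at 43/6; filling with it alone gives 6×43 = 258.
Optimal mix: 6×logger + 1×search → memory 38, value 266.

266 rps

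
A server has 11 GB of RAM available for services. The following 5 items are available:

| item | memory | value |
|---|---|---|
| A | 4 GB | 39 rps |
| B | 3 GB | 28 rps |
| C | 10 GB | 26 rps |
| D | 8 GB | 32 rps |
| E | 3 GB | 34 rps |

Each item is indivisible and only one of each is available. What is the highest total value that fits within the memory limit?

Check high-value combinations within 11 GB:
- A+B+E: memory 4+3+3=10, value 39+28+34=101
- A+E: memory 4+3=7, value 39+34=73
- A+B: memory 4+3=7, value 39+28=67
Best: 101 rps.

101 rps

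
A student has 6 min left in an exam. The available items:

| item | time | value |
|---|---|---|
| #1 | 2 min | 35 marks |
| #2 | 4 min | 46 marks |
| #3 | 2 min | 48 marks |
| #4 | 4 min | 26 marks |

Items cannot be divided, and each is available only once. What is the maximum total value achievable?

94 marks

Check high-value combinations within 6 min:
- #2+#3: time 4+2=6, value 46+48=94
- #1+#3: time 2+2=4, value 35+48=83
- #1+#2: time 2+4=6, value 35+46=81
Best: 94 marks.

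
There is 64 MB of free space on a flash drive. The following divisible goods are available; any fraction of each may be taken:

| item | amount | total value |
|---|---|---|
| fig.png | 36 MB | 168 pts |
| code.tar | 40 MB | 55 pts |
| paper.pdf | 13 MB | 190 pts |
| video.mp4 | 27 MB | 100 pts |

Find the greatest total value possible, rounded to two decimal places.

Take in order of value per unit:
- paper.pdf (190/13 per unit): all 13 → value 190, running total 190.00
- fig.png (168/36 per unit): all 36 → value 168, running total 358.00
- video.mp4 (100/27 per unit): 15 of 27 → value 15×100/27 = 55.5556, running total 413.56
Total 413.56.

413.56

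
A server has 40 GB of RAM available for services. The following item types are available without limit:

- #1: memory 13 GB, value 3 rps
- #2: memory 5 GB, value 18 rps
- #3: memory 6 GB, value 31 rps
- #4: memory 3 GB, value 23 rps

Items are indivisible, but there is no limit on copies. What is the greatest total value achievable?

Best value-per-unit is #4 at 23/3, and filling with it alone uses memory 13×3=39. No mix of the others beats 13×23 = 299.

299 rps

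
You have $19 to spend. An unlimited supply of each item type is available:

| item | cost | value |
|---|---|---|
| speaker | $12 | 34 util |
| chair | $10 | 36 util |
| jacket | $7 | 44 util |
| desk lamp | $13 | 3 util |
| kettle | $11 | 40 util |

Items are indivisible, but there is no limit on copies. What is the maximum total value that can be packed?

88 util

Best value-per-unit is jacket at 44/7, and filling with it alone uses cost 2×7=14. No mix of the others beats 2×44 = 88.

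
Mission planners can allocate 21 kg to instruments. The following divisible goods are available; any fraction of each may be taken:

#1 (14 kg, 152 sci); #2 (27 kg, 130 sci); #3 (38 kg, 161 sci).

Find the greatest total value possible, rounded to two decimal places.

185.70

Take in order of value per unit:
- #1 (152/14 per unit): all 14 → value 152, running total 152.00
- #2 (130/27 per unit): 7 of 27 → value 7×130/27 = 33.7037, running total 185.70
Total 185.70.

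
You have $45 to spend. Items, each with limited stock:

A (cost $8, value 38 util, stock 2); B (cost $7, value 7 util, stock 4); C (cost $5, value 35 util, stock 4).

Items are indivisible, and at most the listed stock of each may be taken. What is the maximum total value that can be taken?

223 util

Best selections within cost 45 and stock limits:
- 2×A + 1×B + 4×C: cost 43, value 223
- 2×A + 4×C: cost 36, value 216
- 2×A + 2×B + 3×C: cost 45, value 195
Best: 223 util.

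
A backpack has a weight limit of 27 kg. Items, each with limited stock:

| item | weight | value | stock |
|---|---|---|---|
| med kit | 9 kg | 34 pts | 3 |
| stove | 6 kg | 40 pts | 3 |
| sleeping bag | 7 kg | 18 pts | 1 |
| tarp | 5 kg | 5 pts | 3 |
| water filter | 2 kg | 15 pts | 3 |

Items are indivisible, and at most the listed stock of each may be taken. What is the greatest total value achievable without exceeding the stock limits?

Best selections within weight 27 and stock limits:
- 3×stove + 3×water filter: weight 24, value 165
- 1×med kit + 2×stove + 3×water filter: weight 27, value 159
- 3×stove + 1×tarp + 2×water filter: weight 27, value 155
- 1×med kit + 3×stove: weight 27, value 154
Best: 165 pts.

165 pts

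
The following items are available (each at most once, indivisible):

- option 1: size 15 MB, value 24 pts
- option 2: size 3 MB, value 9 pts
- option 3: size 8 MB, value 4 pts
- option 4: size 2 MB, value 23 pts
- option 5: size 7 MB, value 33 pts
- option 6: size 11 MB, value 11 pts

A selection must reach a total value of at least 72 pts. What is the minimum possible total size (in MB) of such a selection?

Subsets with value ≥ 72, sorted by total size:
- option 2+option 4+option 5+option 6: size 23, value 76
- option 1+option 4+option 5: size 24, value 80
- option 1+option 2+option 4+option 5: size 27, value 89
Minimum size: 23 MB.

23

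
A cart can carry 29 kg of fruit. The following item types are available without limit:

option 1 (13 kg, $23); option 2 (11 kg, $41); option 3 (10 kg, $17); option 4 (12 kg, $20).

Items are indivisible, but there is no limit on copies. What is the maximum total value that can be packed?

Best value-per-unit is option 2 at 41/11, and filling with it alone uses weight 2×11=22. No mix of the others beats 2×41 = 82.

$82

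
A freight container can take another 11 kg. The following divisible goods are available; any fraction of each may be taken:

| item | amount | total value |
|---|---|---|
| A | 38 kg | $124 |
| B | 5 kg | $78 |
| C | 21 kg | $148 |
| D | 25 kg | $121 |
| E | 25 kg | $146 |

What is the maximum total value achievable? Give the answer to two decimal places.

120.29

Take in order of value per unit:
- B (78/5 per unit): all 5 → value 78, running total 78.00
- C (148/21 per unit): 6 of 21 → value 6×148/21 = 42.2857, running total 120.29
Total 120.29.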